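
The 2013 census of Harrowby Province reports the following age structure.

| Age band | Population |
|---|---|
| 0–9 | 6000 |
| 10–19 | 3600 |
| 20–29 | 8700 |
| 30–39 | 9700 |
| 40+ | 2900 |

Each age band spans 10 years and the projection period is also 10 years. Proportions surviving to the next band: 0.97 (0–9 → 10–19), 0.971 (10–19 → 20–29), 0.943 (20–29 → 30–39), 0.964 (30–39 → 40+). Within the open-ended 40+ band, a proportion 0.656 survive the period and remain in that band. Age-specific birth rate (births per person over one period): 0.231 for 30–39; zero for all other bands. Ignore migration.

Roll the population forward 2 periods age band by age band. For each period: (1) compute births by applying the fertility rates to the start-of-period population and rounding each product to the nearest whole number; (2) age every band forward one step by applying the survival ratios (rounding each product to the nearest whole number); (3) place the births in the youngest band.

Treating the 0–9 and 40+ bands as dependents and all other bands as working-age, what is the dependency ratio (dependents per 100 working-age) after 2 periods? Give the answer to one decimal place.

Period 1.
Births: 9700 * 0.231 = 2241
10–19: 6000 * 0.97 = 5820
20–29: 3600 * 0.971 = 3496
30–39: 8700 * 0.943 = 8204
40+: 9700 * 0.964 + 2900 * 0.656 = 9351 + 1902 = 11253
Population now: 0–9=2241, 10–19=5820, 20–29=3496, 30–39=8204, 40+=11253
Period 2.
Births: 8204 * 0.231 = 1895
10–19: 2241 * 0.97 = 2174
20–29: 5820 * 0.971 = 5651
30–39: 3496 * 0.943 = 3297
40+: 8204 * 0.964 + 11253 * 0.656 = 7909 + 7382 = 15291
Population now: 0–9=1895, 10–19=2174, 20–29=5651, 30–39=3297, 40+=15291
Dependents (band 0–9 + band 40+) = 1895 + 15291 = 17186; working-age = 11122; ratio = 17186/11122 × 100 = 154.5

154.5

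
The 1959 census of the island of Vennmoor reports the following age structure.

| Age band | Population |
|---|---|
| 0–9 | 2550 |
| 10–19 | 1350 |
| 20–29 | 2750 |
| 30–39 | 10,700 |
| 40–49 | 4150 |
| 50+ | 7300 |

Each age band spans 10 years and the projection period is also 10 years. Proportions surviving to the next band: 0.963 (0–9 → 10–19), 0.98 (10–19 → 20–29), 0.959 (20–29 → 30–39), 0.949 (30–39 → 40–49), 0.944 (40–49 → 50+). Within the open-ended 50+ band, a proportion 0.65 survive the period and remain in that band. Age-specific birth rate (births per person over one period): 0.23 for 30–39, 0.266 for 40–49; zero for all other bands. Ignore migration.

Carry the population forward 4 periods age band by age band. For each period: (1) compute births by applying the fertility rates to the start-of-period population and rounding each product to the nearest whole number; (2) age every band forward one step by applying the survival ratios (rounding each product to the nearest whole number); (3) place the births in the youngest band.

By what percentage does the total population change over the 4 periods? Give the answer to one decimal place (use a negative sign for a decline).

-32.6

Let group 1 be 0–9 through group 6 = 50+.
— Period 1 —
Births: 10700 * 0.23 = 2461 ; 4150 * 0.266 = 1104 → 3565
Group 2: 2550 * 0.963 = 2456
Group 3: 1350 * 0.98 = 1323
Group 4: 2750 * 0.959 = 2637
Group 5: 10700 * 0.949 = 10154
Group 6: 4150 * 0.944 + 7300 * 0.65 = 3918 + 4745 = 8663
→ [3565, 2456, 1323, 2637, 10154, 8663]
— Period 2 —
Births: 2637 * 0.23 = 607 ; 10154 * 0.266 = 2701 → 3308
Group 2: 3565 * 0.963 = 3433
Group 3: 2456 * 0.98 = 2407
Group 4: 1323 * 0.959 = 1269
Group 5: 2637 * 0.949 = 2503
Group 6: 10154 * 0.944 + 8663 * 0.65 = 9585 + 5631 = 15216
→ [3308, 3433, 2407, 1269, 2503, 15216]
— Period 3 —
Births: 1269 * 0.23 = 292 ; 2503 * 0.266 = 666 → 958
Group 2: 3308 * 0.963 = 3186
Group 3: 3433 * 0.98 = 3364
Group 4: 2407 * 0.959 = 2308
Group 5: 1269 * 0.949 = 1204
Group 6: 2503 * 0.944 + 15216 * 0.65 = 2363 + 9890 = 12253
→ [958, 3186, 3364, 2308, 1204, 12253]
— Period 4 —
Births: 2308 * 0.23 = 531 ; 1204 * 0.266 = 320 → 851
Group 2: 958 * 0.963 = 923
Group 3: 3186 * 0.98 = 3122
Group 4: 3364 * 0.959 = 3226
Group 5: 2308 * 0.949 = 2190
Group 6: 1204 * 0.944 + 12253 * 0.65 = 1137 + 7964 = 9101
→ [851, 923, 3122, 3226, 2190, 9101]
Total: 28800 → 19413; change = -9387; percentage change = -32.6%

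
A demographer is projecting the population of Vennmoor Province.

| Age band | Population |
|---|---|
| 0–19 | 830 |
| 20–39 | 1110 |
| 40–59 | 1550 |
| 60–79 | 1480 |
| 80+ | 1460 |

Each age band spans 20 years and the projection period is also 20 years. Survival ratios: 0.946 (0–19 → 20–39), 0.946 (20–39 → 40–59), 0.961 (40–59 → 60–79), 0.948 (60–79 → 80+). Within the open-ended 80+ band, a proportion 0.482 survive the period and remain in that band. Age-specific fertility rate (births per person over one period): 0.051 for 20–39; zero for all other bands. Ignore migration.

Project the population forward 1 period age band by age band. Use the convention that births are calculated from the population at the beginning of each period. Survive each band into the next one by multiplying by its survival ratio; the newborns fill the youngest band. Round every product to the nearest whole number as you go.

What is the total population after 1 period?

Period 1.
Births: 1110 × 0.051 = 57
20–39: 830 × 0.946 = 785
40–59: 1110 × 0.946 = 1050
60–79: 1550 × 0.961 = 1490
80+: 1480 × 0.948 + 1460 × 0.482 = 1403 + 704 = 2107
Population now: 0–19=57, 20–39=785, 40–59=1050, 60–79=1490, 80+=2107
Total after period 1: 57 + 785 + 1050 + 1490 + 2107 = 5489

5489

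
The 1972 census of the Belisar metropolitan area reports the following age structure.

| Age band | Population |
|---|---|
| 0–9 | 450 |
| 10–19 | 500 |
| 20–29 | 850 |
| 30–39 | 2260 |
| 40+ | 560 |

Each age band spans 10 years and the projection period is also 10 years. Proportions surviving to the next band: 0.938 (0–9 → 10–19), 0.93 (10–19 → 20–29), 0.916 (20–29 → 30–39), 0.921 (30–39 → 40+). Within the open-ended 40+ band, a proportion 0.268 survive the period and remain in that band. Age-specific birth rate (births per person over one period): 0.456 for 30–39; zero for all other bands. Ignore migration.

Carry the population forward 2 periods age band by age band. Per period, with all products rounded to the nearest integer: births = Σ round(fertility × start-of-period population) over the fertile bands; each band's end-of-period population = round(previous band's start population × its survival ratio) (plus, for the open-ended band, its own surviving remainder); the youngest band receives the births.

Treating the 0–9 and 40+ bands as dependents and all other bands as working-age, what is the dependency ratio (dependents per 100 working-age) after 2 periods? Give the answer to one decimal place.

93.6

Numbering the groups 1..5 from youngest to oldest:
[period 1]
Births: 2260 × 0.456 = 1031
Group 2: 450 × 0.938 = 422
Group 3: 500 × 0.93 = 465
Group 4: 850 × 0.916 = 779
Group 5: 2260 × 0.921 + 560 × 0.268 = 2081 + 150 = 2231
End of period: [1031, 422, 465, 779, 2231]
[period 2]
Births: 779 × 0.456 = 355
Group 2: 1031 × 0.938 = 967
Group 3: 422 × 0.93 = 392
Group 4: 465 × 0.916 = 426
Group 5: 779 × 0.921 + 2231 × 0.268 = 717 + 598 = 1315
End of period: [355, 967, 392, 426, 1315]
Dependents (band 0–9 + band 40+) = 355 + 1315 = 1670; working-age = 1785; ratio = 1670/1785 × 100 = 93.6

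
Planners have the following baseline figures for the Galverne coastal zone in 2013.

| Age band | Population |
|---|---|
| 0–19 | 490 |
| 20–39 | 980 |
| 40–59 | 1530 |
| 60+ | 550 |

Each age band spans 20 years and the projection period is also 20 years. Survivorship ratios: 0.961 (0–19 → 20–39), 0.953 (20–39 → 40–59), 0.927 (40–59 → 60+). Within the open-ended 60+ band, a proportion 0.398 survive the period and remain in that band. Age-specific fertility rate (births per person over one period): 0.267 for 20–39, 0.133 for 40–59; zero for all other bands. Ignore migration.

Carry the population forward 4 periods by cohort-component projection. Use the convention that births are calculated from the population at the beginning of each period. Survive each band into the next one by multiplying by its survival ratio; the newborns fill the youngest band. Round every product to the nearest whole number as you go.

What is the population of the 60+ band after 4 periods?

801

After projecting period 1:
Births: 980 × 0.267 = 262 ; 1530 × 0.133 = 203 → total 465
20–39: 490 × 0.961 = 471
40–59: 980 × 0.953 = 934
60+: 1530 × 0.927 + 550 × 0.398 = 1418 + 219 = 1637
Giving 465 / 471 / 934 / 1637.
After projecting period 2:
Births: 471 × 0.267 = 126 ; 934 × 0.133 = 124 → total 250
20–39: 465 × 0.961 = 447
40–59: 471 × 0.953 = 449
60+: 934 × 0.927 + 1637 × 0.398 = 866 + 652 = 1518
Giving 250 / 447 / 449 / 1518.
After projecting period 3:
Births: 447 × 0.267 = 119 ; 449 × 0.133 = 60 → total 179
20–39: 250 × 0.961 = 240
40–59: 447 × 0.953 = 426
60+: 449 × 0.927 + 1518 × 0.398 = 416 + 604 = 1020
Giving 179 / 240 / 426 / 1020.
After projecting period 4:
Births: 240 × 0.267 = 64 ; 426 × 0.133 = 57 → total 121
20–39: 179 × 0.961 = 172
40–59: 240 × 0.953 = 229
60+: 426 × 0.927 + 1020 × 0.398 = 395 + 406 = 801
Giving 121 / 172 / 229 / 801.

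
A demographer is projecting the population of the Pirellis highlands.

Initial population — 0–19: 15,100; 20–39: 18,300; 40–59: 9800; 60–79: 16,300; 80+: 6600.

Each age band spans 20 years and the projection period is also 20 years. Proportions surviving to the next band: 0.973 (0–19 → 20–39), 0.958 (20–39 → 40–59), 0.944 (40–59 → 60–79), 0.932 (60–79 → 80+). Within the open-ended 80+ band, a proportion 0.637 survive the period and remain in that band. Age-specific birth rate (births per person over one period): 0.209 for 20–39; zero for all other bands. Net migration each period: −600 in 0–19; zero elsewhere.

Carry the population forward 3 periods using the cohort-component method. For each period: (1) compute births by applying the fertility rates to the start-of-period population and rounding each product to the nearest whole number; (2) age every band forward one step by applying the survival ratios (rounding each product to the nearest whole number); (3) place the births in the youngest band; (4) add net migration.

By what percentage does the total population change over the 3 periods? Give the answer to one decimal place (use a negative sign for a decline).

-28.1

(Groups numbered youngest = 1 to oldest = 5.)
— Period 1 —
Births: 18300 × 0.209 = 3825
Group 2: 15100 × 0.973 = 14692
Group 3: 18300 × 0.958 = 17531
Group 4: 9800 × 0.944 = 9251
Group 5: 16300 × 0.932 + 6600 × 0.637 = 15192 + 4204 = 19396
Net migration: Group 1 − 600 → 3225
Giving 3225 / 14692 / 17531 / 9251 / 19396.
— Period 2 —
Births: 14692 × 0.209 = 3071
Group 2: 3225 × 0.973 = 3138
Group 3: 14692 × 0.958 = 14075
Group 4: 17531 × 0.944 = 16549
Group 5: 9251 × 0.932 + 19396 × 0.637 = 8622 + 12355 = 20977
Net migration: Group 1 − 600 → 2471
Giving 2471 / 3138 / 14075 / 16549 / 20977.
— Period 3 —
Births: 3138 × 0.209 = 656
Group 2: 2471 × 0.973 = 2404
Group 3: 3138 × 0.958 = 3006
Group 4: 14075 × 0.944 = 13287
Group 5: 16549 × 0.932 + 20977 × 0.637 = 15424 + 13362 = 28786
Net migration: Group 1 − 600 → 56
Giving 56 / 2404 / 3006 / 13287 / 28786.
Total: 66100 → 47539; change = -18561; percentage change = -28.1%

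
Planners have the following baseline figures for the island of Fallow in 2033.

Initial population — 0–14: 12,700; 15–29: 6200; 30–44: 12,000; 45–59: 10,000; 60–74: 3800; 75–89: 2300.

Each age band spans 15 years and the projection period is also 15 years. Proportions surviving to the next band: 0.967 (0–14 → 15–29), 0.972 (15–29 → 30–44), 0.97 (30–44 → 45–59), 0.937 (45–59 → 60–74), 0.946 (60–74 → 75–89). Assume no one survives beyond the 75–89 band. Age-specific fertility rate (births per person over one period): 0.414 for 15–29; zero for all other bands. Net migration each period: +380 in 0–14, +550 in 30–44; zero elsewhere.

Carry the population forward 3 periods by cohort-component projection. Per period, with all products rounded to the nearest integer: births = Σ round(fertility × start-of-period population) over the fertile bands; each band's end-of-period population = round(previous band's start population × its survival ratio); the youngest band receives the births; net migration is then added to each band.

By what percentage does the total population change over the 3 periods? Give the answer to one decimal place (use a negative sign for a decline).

-17.9

Numbering the bands 1..6 from youngest to oldest:
Period 1:
Births: 6200 × 0.414 = 2567
Band 2: 12700 × 0.967 = 12281
Band 3: 6200 × 0.972 = 6026
Band 4: 12000 × 0.97 = 11640
Band 5: 10000 × 0.937 = 9370
Band 6: 3800 × 0.946 = 3595
Net migration: Band 1 + 380 → 2947; Band 3 + 550 → 6576
→ [2947, 12281, 6576, 11640, 9370, 3595]
Period 2:
Births: 12281 × 0.414 = 5084
Band 2: 2947 × 0.967 = 2850
Band 3: 12281 × 0.972 = 11937
Band 4: 6576 × 0.97 = 6379
Band 5: 11640 × 0.937 = 10907
Band 6: 9370 × 0.946 = 8864
Net migration: Band 1 + 380 → 5464; Band 3 + 550 → 12487
→ [5464, 2850, 12487, 6379, 10907, 8864]
Period 3:
Births: 2850 × 0.414 = 1180
Band 2: 5464 × 0.967 = 5284
Band 3: 2850 × 0.972 = 2770
Band 4: 12487 × 0.97 = 12112
Band 5: 6379 × 0.937 = 5977
Band 6: 10907 × 0.946 = 10318
Net migration: Band 1 + 380 → 1560; Band 3 + 550 → 3320
→ [1560, 5284, 3320, 12112, 5977, 10318]
Total: 47000 → 38571; change = -8429; percentage change = -17.9%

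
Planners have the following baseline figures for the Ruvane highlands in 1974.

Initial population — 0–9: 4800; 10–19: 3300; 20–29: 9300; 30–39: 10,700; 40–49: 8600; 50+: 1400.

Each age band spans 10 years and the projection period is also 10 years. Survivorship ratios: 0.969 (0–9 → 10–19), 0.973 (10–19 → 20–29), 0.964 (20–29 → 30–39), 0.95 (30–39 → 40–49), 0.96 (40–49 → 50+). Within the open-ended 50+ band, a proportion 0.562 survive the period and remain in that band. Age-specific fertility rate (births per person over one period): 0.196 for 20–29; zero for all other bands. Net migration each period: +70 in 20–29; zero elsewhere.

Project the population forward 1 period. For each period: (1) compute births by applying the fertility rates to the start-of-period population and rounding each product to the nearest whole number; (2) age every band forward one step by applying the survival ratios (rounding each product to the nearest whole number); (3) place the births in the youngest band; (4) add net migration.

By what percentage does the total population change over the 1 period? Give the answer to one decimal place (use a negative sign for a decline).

Let band 1 be 0–9 through band 6 = 50+.
After projecting period 1:
Births: 9300 * 0.196 = 1823
Band 2: 4800 * 0.969 = 4651
Band 3: 3300 * 0.973 = 3211
Band 4: 9300 * 0.964 = 8965
Band 5: 10700 * 0.95 = 10165
Band 6: 8600 * 0.96 + 1400 * 0.562 = 8256 + 787 = 9043
Net migration: Band 3 + 70 → 3281
Population now: 0–9=1823, 10–19=4651, 20–29=3281, 30–39=8965, 40–49=10165, 50+=9043
Total: 38100 → 37928; change = -172; percentage change = -0.5%

-0.5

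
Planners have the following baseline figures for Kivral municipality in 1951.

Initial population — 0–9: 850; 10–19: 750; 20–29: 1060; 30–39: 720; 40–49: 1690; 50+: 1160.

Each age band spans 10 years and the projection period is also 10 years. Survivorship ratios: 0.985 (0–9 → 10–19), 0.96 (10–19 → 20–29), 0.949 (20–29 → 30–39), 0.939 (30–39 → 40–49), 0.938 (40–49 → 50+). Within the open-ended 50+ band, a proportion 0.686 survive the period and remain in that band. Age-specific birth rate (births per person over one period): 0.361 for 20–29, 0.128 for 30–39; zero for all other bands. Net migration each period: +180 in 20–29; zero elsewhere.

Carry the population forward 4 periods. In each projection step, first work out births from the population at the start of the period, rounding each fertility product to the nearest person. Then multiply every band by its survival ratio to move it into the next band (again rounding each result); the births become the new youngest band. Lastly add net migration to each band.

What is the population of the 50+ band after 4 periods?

Numbering the bands 1..6 from youngest to oldest:
[period 1]
Births: 1060 × 0.361 = 383, 720 × 0.128 = 92 → 475
Band 2: 850 × 0.985 = 837
Band 3: 750 × 0.96 = 720
Band 4: 1060 × 0.949 = 1006
Band 5: 720 × 0.939 = 676
Band 6: 1690 × 0.938 + 1160 × 0.686 = 1585 + 796 = 2381
Net migration: Band 3 + 180 → 900
Population now: 0–9=475, 10–19=837, 20–29=900, 30–39=1006, 40–49=676, 50+=2381
[period 2]
Births: 900 × 0.361 = 325, 1006 × 0.128 = 129 → 454
Band 2: 475 × 0.985 = 468
Band 3: 837 × 0.96 = 804
Band 4: 900 × 0.949 = 854
Band 5: 1006 × 0.939 = 945
Band 6: 676 × 0.938 + 2381 × 0.686 = 634 + 1633 = 2267
Net migration: Band 3 + 180 → 984
Population now: 0–9=454, 10–19=468, 20–29=984, 30–39=854, 40–49=945, 50+=2267
[period 3]
Births: 984 × 0.361 = 355, 854 × 0.128 = 109 → 464
Band 2: 454 × 0.985 = 447
Band 3: 468 × 0.96 = 449
Band 4: 984 × 0.949 = 934
Band 5: 854 × 0.939 = 802
Band 6: 945 × 0.938 + 2267 × 0.686 = 886 + 1555 = 2441
Net migration: Band 3 + 180 → 629
Population now: 0–9=464, 10–19=447, 20–29=629, 30–39=934, 40–49=802, 50+=2441
[period 4]
Births: 629 × 0.361 = 227, 934 × 0.128 = 120 → 347
Band 2: 464 × 0.985 = 457
Band 3: 447 × 0.96 = 429
Band 4: 629 × 0.949 = 597
Band 5: 934 × 0.939 = 877
Band 6: 802 × 0.938 + 2441 × 0.686 = 752 + 1675 = 2427
Net migration: Band 3 + 180 → 609
Population now: 0–9=347, 10–19=457, 20–29=609, 30–39=597, 40–49=877, 50+=2427

2427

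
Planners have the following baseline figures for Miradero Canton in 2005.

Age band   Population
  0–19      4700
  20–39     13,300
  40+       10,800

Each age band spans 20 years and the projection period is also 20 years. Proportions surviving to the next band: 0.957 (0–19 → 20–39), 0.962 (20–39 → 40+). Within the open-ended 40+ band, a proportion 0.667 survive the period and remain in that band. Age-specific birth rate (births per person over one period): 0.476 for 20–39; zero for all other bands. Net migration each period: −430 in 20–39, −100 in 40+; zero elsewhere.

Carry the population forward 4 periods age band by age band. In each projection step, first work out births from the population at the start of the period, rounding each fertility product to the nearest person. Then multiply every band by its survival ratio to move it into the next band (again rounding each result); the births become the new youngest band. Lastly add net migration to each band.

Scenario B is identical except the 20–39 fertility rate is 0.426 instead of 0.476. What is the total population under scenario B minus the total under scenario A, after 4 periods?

-1279

(Bands numbered youngest = 1 to oldest = 3.)
After projecting period 1:
Births: 13300 * 0.476 = 6331
Band 2: 4700 * 0.957 = 4498
Band 3: 13300 * 0.962 + 10800 * 0.667 = 12795 + 7204 = 19999
Net migration: Band 2 − 430 → 4068; Band 3 − 100 → 19899
Giving 6331 / 4068 / 19899.
After projecting period 2:
Births: 4068 * 0.476 = 1936
Band 2: 6331 * 0.957 = 6059
Band 3: 4068 * 0.962 + 19899 * 0.667 = 3913 + 13273 = 17186
Net migration: Band 2 − 430 → 5629; Band 3 − 100 → 17086
Giving 1936 / 5629 / 17086.
After projecting period 3:
Births: 5629 * 0.476 = 2679
Band 2: 1936 * 0.957 = 1853
Band 3: 5629 * 0.962 + 17086 * 0.667 = 5415 + 11396 = 16811
Net migration: Band 2 − 430 → 1423; Band 3 − 100 → 16711
Giving 2679 / 1423 / 16711.
After projecting period 4:
Births: 1423 * 0.476 = 677
Band 2: 2679 * 0.957 = 2564
Band 3: 1423 * 0.962 + 16711 * 0.667 = 1369 + 11146 = 12515
Net migration: Band 2 − 430 → 2134; Band 3 − 100 → 12415
Giving 677 / 2134 / 12415.
Scenario A total after 4 periods: 15226
Scenario B projection —
After projecting period 1:
Births: 13300 * 0.426 = 5666
Band 2: 4700 * 0.957 = 4498
Band 3: 13300 * 0.962 + 10800 * 0.667 = 12795 + 7204 = 19999
Net migration: Band 2 − 430 → 4068; Band 3 − 100 → 19899
Giving 5666 / 4068 / 19899.
After projecting period 2:
Births: 4068 * 0.426 = 1733
Band 2: 5666 * 0.957 = 5422
Band 3: 4068 * 0.962 + 19899 * 0.667 = 3913 + 13273 = 17186
Net migration: Band 2 − 430 → 4992; Band 3 − 100 → 17086
Giving 1733 / 4992 / 17086.
After projecting period 3:
Births: 4992 * 0.426 = 2127
Band 2: 1733 * 0.957 = 1658
Band 3: 4992 * 0.962 + 17086 * 0.667 = 4802 + 11396 = 16198
Net migration: Band 2 − 430 → 1228; Band 3 − 100 → 16098
Giving 2127 / 1228 / 16098.
After projecting period 4:
Births: 1228 * 0.426 = 523
Band 2: 2127 * 0.957 = 2036
Band 3: 1228 * 0.962 + 16098 * 0.667 = 1181 + 10737 = 11918
Net migration: Band 2 − 430 → 1606; Band 3 − 100 → 11818
Giving 523 / 1606 / 11818.
Scenario B total after 4 periods: 13947
Difference B − A = 13947 − 15226 = -1279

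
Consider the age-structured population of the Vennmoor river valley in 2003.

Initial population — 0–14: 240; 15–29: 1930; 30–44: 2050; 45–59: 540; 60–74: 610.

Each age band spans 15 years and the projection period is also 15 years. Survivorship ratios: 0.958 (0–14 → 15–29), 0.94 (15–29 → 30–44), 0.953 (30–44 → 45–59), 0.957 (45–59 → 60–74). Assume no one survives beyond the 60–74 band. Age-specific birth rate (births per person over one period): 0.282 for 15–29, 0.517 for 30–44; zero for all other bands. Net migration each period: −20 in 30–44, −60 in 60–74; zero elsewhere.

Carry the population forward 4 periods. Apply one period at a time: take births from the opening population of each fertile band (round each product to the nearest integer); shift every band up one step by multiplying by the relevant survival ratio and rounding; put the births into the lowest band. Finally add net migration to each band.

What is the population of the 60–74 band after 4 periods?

119

Period 1:
Births: 1930 × 0.282 = 544, 2050 × 0.517 = 1060 → 1604
15–29: 240 × 0.958 = 230
30–44: 1930 × 0.94 = 1814
45–59: 2050 × 0.953 = 1954
60–74: 540 × 0.957 = 517
Net migration: 30–44 − 20 → 1794; 60–74 − 60 → 457
→ [1604, 230, 1794, 1954, 457]
Period 2:
Births: 230 × 0.282 = 65, 1794 × 0.517 = 927 → 992
15–29: 1604 × 0.958 = 1537
30–44: 230 × 0.94 = 216
45–59: 1794 × 0.953 = 1710
60–74: 1954 × 0.957 = 1870
Net migration: 30–44 − 20 → 196; 60–74 − 60 → 1810
→ [992, 1537, 196, 1710, 1810]
Period 3:
Births: 1537 × 0.282 = 433, 196 × 0.517 = 101 → 534
15–29: 992 × 0.958 = 950
30–44: 1537 × 0.94 = 1445
45–59: 196 × 0.953 = 187
60–74: 1710 × 0.957 = 1636
Net migration: 30–44 − 20 → 1425; 60–74 − 60 → 1576
→ [534, 950, 1425, 187, 1576]
Period 4:
Births: 950 × 0.282 = 268, 1425 × 0.517 = 737 → 1005
15–29: 534 × 0.958 = 512
30–44: 950 × 0.94 = 893
45–59: 1425 × 0.953 = 1358
60–74: 187 × 0.957 = 179
Net migration: 30–44 − 20 → 873; 60–74 − 60 → 119
→ [1005, 512, 873, 1358, 119]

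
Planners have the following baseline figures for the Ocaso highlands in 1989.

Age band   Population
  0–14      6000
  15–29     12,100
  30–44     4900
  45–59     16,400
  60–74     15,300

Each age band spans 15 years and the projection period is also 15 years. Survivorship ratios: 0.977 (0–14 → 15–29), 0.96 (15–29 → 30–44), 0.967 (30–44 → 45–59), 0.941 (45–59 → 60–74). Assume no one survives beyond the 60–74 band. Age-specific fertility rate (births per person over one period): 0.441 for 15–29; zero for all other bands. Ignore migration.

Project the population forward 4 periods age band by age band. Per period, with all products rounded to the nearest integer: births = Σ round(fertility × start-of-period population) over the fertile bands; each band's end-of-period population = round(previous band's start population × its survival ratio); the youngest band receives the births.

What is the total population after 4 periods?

15745

Period 1:
Births: 12100 * 0.441 = 5336
15–29: 6000 * 0.977 = 5862
30–44: 12100 * 0.96 = 11616
45–59: 4900 * 0.967 = 4738
60–74: 16400 * 0.941 = 15432
→ [5336, 5862, 11616, 4738, 15432]
Period 2:
Births: 5862 * 0.441 = 2585
15–29: 5336 * 0.977 = 5213
30–44: 5862 * 0.96 = 5628
45–59: 11616 * 0.967 = 11233
60–74: 4738 * 0.941 = 4458
→ [2585, 5213, 5628, 11233, 4458]
Period 3:
Births: 5213 * 0.441 = 2299
15–29: 2585 * 0.977 = 2526
30–44: 5213 * 0.96 = 5004
45–59: 5628 * 0.967 = 5442
60–74: 11233 * 0.941 = 10570
→ [2299, 2526, 5004, 5442, 10570]
Period 4:
Births: 2526 * 0.441 = 1114
15–29: 2299 * 0.977 = 2246
30–44: 2526 * 0.96 = 2425
45–59: 5004 * 0.967 = 4839
60–74: 5442 * 0.941 = 5121
→ [1114, 2246, 2425, 4839, 5121]
Total after period 4: 1114 + 2246 + 2425 + 4839 + 5121 = 15745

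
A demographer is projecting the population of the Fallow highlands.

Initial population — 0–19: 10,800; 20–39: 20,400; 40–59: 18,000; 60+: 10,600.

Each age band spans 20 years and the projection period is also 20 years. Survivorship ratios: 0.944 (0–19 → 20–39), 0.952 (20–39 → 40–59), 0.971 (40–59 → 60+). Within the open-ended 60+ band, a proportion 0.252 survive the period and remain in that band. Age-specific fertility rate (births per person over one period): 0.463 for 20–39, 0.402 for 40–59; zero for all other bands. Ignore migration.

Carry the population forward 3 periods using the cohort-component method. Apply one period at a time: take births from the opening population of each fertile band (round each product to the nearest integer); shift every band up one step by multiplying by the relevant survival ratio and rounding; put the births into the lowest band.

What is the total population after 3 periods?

Numbering the groups 1..4 from youngest to oldest:
[period 1]
Births: 20400 * 0.463 = 9445 ; 18000 * 0.402 = 7236 — total 16681
Group 2: 10800 * 0.944 = 10195
Group 3: 20400 * 0.952 = 19421
Group 4: 18000 * 0.971 + 10600 * 0.252 = 17478 + 2671 = 20149
End of period: [16681, 10195, 19421, 20149]
[period 2]
Births: 10195 * 0.463 = 4720 ; 19421 * 0.402 = 7807 — total 12527
Group 2: 16681 * 0.944 = 15747
Group 3: 10195 * 0.952 = 9706
Group 4: 19421 * 0.971 + 20149 * 0.252 = 18858 + 5078 = 23936
End of period: [12527, 15747, 9706, 23936]
[period 3]
Births: 15747 * 0.463 = 7291 ; 9706 * 0.402 = 3902 — total 11193
Group 2: 12527 * 0.944 = 11825
Group 3: 15747 * 0.952 = 14991
Group 4: 9706 * 0.971 + 23936 * 0.252 = 9425 + 6032 = 15457
End of period: [11193, 11825, 14991, 15457]
Total after period 3: 11193 + 11825 + 14991 + 15457 = 53466

53466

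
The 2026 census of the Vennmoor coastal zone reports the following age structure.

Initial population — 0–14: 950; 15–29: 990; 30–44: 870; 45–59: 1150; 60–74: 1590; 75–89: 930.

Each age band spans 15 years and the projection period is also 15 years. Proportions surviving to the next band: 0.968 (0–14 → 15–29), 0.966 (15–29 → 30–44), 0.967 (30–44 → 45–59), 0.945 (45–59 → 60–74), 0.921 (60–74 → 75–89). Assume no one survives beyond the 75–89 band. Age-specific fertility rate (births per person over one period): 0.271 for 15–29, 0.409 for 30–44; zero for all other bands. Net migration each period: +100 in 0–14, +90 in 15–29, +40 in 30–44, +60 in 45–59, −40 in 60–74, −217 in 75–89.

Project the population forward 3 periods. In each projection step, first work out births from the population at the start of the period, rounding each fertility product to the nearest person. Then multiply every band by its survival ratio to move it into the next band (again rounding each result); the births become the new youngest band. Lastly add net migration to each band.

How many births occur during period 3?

630

Call the bands 1 to 6, youngest first.
After projecting period 1:
Births: 990 * 0.271 = 268, 870 * 0.409 = 356 ⇒ total 624
Band 2: 950 * 0.968 = 920
Band 3: 990 * 0.966 = 956
Band 4: 870 * 0.967 = 841
Band 5: 1150 * 0.945 = 1087
Band 6: 1590 * 0.921 = 1464
Net migration: Band 1 + 100 → 724; Band 2 + 90 → 1010; Band 3 + 40 → 996; Band 4 + 60 → 901; Band 5 − 40 → 1047; Band 6 − 217 → 1247
Giving 724 / 1010 / 996 / 901 / 1047 / 1247.
After projecting period 2:
Births: 1010 * 0.271 = 274, 996 * 0.409 = 407 ⇒ total 681
Band 2: 724 * 0.968 = 701
Band 3: 1010 * 0.966 = 976
Band 4: 996 * 0.967 = 963
Band 5: 901 * 0.945 = 851
Band 6: 1047 * 0.921 = 964
Net migration: Band 1 + 100 → 781; Band 2 + 90 → 791; Band 3 + 40 → 1016; Band 4 + 60 → 1023; Band 5 − 40 → 811; Band 6 − 217 → 747
Giving 781 / 791 / 1016 / 1023 / 811 / 747.
After projecting period 3:
Births: 791 * 0.271 = 214, 1016 * 0.409 = 416 ⇒ total 630
Band 2: 781 * 0.968 = 756
Band 3: 791 * 0.966 = 764
Band 4: 1016 * 0.967 = 982
Band 5: 1023 * 0.945 = 967
Band 6: 811 * 0.921 = 747
Net migration: Band 1 + 100 → 730; Band 2 + 90 → 846; Band 3 + 40 → 804; Band 4 + 60 → 1042; Band 5 − 40 → 927; Band 6 − 217 → 530
Giving 730 / 846 / 804 / 1042 / 927 / 530.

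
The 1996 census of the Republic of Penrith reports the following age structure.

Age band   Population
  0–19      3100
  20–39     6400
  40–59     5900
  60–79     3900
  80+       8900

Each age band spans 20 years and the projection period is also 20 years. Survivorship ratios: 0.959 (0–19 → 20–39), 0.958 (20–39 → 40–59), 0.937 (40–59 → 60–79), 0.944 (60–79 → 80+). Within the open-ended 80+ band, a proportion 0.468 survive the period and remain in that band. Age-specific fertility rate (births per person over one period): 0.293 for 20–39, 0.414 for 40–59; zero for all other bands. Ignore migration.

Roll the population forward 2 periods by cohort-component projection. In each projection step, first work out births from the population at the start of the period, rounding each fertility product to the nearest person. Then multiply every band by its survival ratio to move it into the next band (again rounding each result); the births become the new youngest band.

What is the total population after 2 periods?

[period 1]
Births: 6400 × 0.293 = 1875  |  5900 × 0.414 = 2443 → total 4318
20–39: 3100 × 0.959 = 2973
40–59: 6400 × 0.958 = 6131
60–79: 5900 × 0.937 = 5528
80+: 3900 × 0.944 + 8900 × 0.468 = 3682 + 4165 = 7847
End of period: [4318, 2973, 6131, 5528, 7847]
[period 2]
Births: 2973 × 0.293 = 871  |  6131 × 0.414 = 2538 → total 3409
20–39: 4318 × 0.959 = 4141
40–59: 2973 × 0.958 = 2848
60–79: 6131 × 0.937 = 5745
80+: 5528 × 0.944 + 7847 × 0.468 = 5218 + 3672 = 8890
End of period: [3409, 4141, 2848, 5745, 8890]
Total after period 2: 3409 + 4141 + 2848 + 5745 + 8890 = 25033

25033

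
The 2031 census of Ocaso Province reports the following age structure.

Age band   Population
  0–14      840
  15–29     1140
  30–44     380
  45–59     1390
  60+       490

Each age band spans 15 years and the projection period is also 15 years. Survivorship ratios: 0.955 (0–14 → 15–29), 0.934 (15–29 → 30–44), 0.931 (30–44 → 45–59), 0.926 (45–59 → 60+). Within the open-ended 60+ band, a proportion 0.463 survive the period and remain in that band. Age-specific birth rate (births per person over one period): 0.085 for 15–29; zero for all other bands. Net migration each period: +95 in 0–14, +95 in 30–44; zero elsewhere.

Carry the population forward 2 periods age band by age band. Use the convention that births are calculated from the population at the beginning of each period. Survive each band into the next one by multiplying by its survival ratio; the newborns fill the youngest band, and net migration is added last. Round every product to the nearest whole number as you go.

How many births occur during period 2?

[period 1]
Births: 1140 × 0.085 = 97
15–29: 840 × 0.955 = 802
30–44: 1140 × 0.934 = 1065
45–59: 380 × 0.931 = 354
60+: 1390 × 0.926 + 490 × 0.463 = 1287 + 227 = 1514
Net migration: 0–14 + 95 → 192; 30–44 + 95 → 1160
Giving 192 / 802 / 1160 / 354 / 1514.
[period 2]
Births: 802 × 0.085 = 68
15–29: 192 × 0.955 = 183
30–44: 802 × 0.934 = 749
45–59: 1160 × 0.931 = 1080
60+: 354 × 0.926 + 1514 × 0.463 = 328 + 701 = 1029
Net migration: 0–14 + 95 → 163; 30–44 + 95 → 844
Giving 163 / 183 / 844 / 1080 / 1029.

68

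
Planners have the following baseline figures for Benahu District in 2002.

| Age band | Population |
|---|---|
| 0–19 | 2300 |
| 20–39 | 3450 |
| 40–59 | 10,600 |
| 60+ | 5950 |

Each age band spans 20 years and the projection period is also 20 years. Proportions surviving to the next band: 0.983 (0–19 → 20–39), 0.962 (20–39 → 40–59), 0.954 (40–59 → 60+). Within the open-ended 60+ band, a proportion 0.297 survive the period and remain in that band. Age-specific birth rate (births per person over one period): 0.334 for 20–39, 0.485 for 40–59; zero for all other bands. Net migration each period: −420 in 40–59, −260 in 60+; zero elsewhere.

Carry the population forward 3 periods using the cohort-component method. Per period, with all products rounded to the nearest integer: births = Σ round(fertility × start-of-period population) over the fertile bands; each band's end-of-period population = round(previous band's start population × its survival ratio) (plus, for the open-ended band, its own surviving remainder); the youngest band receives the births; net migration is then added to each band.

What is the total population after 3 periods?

Let group 1 be 0–19 through group 4 = 60+.
After projecting period 1:
Births: 3450 * 0.334 = 1152  |  10600 * 0.485 = 5141 → total 6293
Group 2: 2300 * 0.983 = 2261
Group 3: 3450 * 0.962 = 3319
Group 4: 10600 * 0.954 + 5950 * 0.297 = 10112 + 1767 = 11879
Net migration: Group 3 − 420 → 2899; Group 4 − 260 → 11619
End of period: [6293, 2261, 2899, 11619]
After projecting period 2:
Births: 2261 * 0.334 = 755  |  2899 * 0.485 = 1406 → total 2161
Group 2: 6293 * 0.983 = 6186
Group 3: 2261 * 0.962 = 2175
Group 4: 2899 * 0.954 + 11619 * 0.297 = 2766 + 3451 = 6217
Net migration: Group 3 − 420 → 1755; Group 4 − 260 → 5957
End of period: [2161, 6186, 1755, 5957]
After projecting period 3:
Births: 6186 * 0.334 = 2066  |  1755 * 0.485 = 851 → total 2917
Group 2: 2161 * 0.983 = 2124
Group 3: 6186 * 0.962 = 5951
Group 4: 1755 * 0.954 + 5957 * 0.297 = 1674 + 1769 = 3443
Net migration: Group 3 − 420 → 5531; Group 4 − 260 → 3183
End of period: [2917, 2124, 5531, 3183]
Total after period 3: 2917 + 2124 + 5531 + 3183 = 13755

13755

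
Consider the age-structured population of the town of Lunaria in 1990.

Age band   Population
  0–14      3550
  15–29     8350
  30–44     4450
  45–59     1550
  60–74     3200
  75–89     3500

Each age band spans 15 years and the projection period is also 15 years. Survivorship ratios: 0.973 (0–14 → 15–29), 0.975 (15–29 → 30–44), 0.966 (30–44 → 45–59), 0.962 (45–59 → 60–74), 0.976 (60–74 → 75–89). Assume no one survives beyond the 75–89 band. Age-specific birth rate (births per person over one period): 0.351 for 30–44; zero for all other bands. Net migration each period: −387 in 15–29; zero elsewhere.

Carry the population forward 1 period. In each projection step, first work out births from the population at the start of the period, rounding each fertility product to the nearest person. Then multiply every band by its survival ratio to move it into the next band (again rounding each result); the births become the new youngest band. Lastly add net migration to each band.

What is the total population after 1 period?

21683

Period 1.
Births: 4450 * 0.351 = 1562
15–29: 3550 * 0.973 = 3454
30–44: 8350 * 0.975 = 8141
45–59: 4450 * 0.966 = 4299
60–74: 1550 * 0.962 = 1491
75–89: 3200 * 0.976 = 3123
Net migration: 15–29 − 387 → 3067
Population now: 0–14=1562, 15–29=3067, 30–44=8141, 45–59=4299, 60–74=1491, 75–89=3123
Total after period 1: 1562 + 3067 + 8141 + 4299 + 1491 + 3123 = 21683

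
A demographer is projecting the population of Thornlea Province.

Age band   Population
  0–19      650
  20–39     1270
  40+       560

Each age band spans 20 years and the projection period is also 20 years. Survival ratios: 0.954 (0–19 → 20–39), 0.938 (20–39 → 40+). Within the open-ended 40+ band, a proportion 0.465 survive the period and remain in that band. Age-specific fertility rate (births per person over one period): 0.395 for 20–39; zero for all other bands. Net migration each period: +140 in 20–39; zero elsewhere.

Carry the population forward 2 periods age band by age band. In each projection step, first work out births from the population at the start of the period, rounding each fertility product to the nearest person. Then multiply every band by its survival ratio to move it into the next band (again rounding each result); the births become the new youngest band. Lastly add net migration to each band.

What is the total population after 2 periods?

2307

— Period 1 —
Births: 1270 × 0.395 = 502
20–39: 650 × 0.954 = 620
40+: 1270 × 0.938 + 560 × 0.465 = 1191 + 260 = 1451
Net migration: 20–39 + 140 → 760
Population now: 0–19=502, 20–39=760, 40+=1451
— Period 2 —
Births: 760 × 0.395 = 300
20–39: 502 × 0.954 = 479
40+: 760 × 0.938 + 1451 × 0.465 = 713 + 675 = 1388
Net migration: 20–39 + 140 → 619
Population now: 0–19=300, 20–39=619, 40+=1388
Total after period 2: 300 + 619 + 1388 = 2307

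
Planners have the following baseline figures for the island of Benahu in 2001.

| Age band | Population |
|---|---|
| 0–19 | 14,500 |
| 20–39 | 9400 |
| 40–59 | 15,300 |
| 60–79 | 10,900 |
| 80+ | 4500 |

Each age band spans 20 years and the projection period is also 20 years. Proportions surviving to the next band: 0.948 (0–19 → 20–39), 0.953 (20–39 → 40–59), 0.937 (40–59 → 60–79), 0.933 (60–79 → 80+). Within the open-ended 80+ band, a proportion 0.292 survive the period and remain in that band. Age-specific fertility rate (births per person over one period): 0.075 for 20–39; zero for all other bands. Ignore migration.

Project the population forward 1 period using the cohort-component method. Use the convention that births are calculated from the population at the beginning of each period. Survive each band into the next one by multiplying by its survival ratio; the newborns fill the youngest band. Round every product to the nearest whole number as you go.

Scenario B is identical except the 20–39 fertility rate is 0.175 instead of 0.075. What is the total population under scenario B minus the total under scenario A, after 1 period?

940

After projecting period 1:
Births: 9400 × 0.075 = 705
20–39: 14500 × 0.948 = 13746
40–59: 9400 × 0.953 = 8958
60–79: 15300 × 0.937 = 14336
80+: 10900 × 0.933 + 4500 × 0.292 = 10170 + 1314 = 11484
End of period: [705, 13746, 8958, 14336, 11484]
Scenario A total after 1 period: 49229
Scenario B projection —
After projecting period 1:
Births: 9400 × 0.175 = 1645
20–39: 14500 × 0.948 = 13746
40–59: 9400 × 0.953 = 8958
60–79: 15300 × 0.937 = 14336
80+: 10900 × 0.933 + 4500 × 0.292 = 10170 + 1314 = 11484
End of period: [1645, 13746, 8958, 14336, 11484]
Scenario B total after 1 period: 50169
Difference B − A = 50169 − 49229 = 940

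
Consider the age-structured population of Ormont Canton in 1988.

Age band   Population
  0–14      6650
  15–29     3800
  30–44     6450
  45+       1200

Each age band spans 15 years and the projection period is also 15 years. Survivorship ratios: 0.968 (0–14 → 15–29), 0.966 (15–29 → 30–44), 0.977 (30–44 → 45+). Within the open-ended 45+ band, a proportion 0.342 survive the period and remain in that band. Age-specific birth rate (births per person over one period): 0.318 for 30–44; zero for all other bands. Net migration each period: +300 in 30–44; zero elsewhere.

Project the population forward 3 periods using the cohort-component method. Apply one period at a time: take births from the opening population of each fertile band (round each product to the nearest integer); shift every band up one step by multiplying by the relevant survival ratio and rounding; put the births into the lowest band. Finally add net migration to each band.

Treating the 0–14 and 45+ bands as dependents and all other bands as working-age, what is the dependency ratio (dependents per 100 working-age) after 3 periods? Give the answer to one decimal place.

306.7

— Period 1 —
Births: 6450 × 0.318 = 2051
15–29: 6650 × 0.968 = 6437
30–44: 3800 × 0.966 = 3671
45+: 6450 × 0.977 + 1200 × 0.342 = 6302 + 410 = 6712
Net migration: 30–44 + 300 → 3971
→ [2051, 6437, 3971, 6712]
— Period 2 —
Births: 3971 × 0.318 = 1263
15–29: 2051 × 0.968 = 1985
30–44: 6437 × 0.966 = 6218
45+: 3971 × 0.977 + 6712 × 0.342 = 3880 + 2296 = 6176
Net migration: 30–44 + 300 → 6518
→ [1263, 1985, 6518, 6176]
— Period 3 —
Births: 6518 × 0.318 = 2073
15–29: 1263 × 0.968 = 1223
30–44: 1985 × 0.966 = 1918
45+: 6518 × 0.977 + 6176 × 0.342 = 6368 + 2112 = 8480
Net migration: 30–44 + 300 → 2218
→ [2073, 1223, 2218, 8480]
Dependents (band 0–14 + band 45+) = 2073 + 8480 = 10553; working-age = 3441; ratio = 10553/3441 × 100 = 306.7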